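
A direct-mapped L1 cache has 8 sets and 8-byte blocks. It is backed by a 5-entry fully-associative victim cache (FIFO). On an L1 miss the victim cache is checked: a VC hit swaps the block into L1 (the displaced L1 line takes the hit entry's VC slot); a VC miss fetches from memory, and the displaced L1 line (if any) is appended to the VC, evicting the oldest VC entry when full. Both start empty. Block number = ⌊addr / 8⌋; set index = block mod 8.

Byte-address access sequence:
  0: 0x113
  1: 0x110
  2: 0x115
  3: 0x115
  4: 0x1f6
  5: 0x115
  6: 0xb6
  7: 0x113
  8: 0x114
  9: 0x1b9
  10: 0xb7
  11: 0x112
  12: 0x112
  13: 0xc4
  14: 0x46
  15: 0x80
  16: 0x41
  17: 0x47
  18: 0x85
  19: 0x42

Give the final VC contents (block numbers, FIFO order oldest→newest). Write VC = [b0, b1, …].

VC = [62, 24, 16]

0: 0x113 (blk 34, set 2) → MISS  vc=[]
1: 0x110 (blk 34, set 2) → L1-HIT  vc=[]
2: 0x115 (blk 34, set 2) → L1-HIT  vc=[]
3: 0x115 (blk 34, set 2) → L1-HIT  vc=[]
4: 0x1f6 (blk 62, set 6) → MISS  vc=[]
5: 0x115 (blk 34, set 2) → L1-HIT  vc=[]
6: 0xb6 (blk 22, set 6) → MISS  vc=[62]
7: 0x113 (blk 34, set 2) → L1-HIT  vc=[62]
8: 0x114 (blk 34, set 2) → L1-HIT  vc=[62]
9: 0x1b9 (blk 55, set 7) → MISS  vc=[62]
10: 0xb7 (blk 22, set 6) → L1-HIT  vc=[62]
11: 0x112 (blk 34, set 2) → L1-HIT  vc=[62]
12: 0x112 (blk 34, set 2) → L1-HIT  vc=[62]
13: 0xc4 (blk 24, set 0) → MISS  vc=[62]
14: 0x46 (blk 8, set 0) → MISS  vc=[62, 24]
15: 0x80 (blk 16, set 0) → MISS  vc=[62, 24, 8]
16: 0x41 (blk 8, set 0) → VC-HIT  vc=[62, 24, 16]
17: 0x47 (blk 8, set 0) → L1-HIT  vc=[62, 24, 16]
18: 0x85 (blk 16, set 0) → VC-HIT  vc=[62, 24, 8]
19: 0x42 (blk 8, set 0) → VC-HIT  vc=[62, 24, 16]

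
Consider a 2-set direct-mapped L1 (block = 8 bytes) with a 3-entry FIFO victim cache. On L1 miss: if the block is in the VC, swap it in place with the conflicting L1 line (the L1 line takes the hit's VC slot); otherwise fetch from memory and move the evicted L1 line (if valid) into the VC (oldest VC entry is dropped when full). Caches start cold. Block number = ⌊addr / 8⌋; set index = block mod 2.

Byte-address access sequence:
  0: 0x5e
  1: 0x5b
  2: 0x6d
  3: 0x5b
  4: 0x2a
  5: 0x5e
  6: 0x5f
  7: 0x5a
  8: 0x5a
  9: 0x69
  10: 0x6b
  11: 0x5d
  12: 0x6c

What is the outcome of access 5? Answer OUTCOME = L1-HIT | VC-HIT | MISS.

  [0] addr=0x5e blk=11 s=1: MISS | VC []
  [1] addr=0x5b blk=11 s=1: L1-HIT | VC []
  [2] addr=0x6d blk=13 s=1: MISS | VC [11]
  [3] addr=0x5b blk=11 s=1: VC-HIT | VC [13]
  [4] addr=0x2a blk=5 s=1: MISS | VC [13, 11]
  [5] addr=0x5e blk=11 s=1: VC-HIT | VC [13, 5]
  [6] addr=0x5f blk=11 s=1: L1-HIT | VC [13, 5]
  [7] addr=0x5a blk=11 s=1: L1-HIT | VC [13, 5]
  [8] addr=0x5a blk=11 s=1: L1-HIT | VC [13, 5]
  [9] addr=0x69 blk=13 s=1: VC-HIT | VC [11, 5]
  [10] addr=0x6b blk=13 s=1: L1-HIT | VC [11, 5]
  [11] addr=0x5d blk=11 s=1: VC-HIT | VC [13, 5]
  [12] addr=0x6c blk=13 s=1: VC-HIT | VC [11, 5]

OUTCOME = VC-HIT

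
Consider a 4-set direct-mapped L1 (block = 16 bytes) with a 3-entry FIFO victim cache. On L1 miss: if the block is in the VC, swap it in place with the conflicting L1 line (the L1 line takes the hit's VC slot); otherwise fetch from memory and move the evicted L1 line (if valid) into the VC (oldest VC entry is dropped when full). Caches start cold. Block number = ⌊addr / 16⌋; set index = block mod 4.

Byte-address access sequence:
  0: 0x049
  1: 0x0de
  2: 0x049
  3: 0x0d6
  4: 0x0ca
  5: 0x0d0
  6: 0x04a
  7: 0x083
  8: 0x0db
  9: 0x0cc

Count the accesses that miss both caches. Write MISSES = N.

0: 0x49 (blk 4, set 0) → MISS  vc=[]
1: 0xde (blk 13, set 1) → MISS  vc=[]
2: 0x49 (blk 4, set 0) → L1-HIT  vc=[]
3: 0xd6 (blk 13, set 1) → L1-HIT  vc=[]
4: 0xca (blk 12, set 0) → MISS  vc=[4]
5: 0xd0 (blk 13, set 1) → L1-HIT  vc=[4]
6: 0x4a (blk 4, set 0) → VC-HIT  vc=[12]
7: 0x83 (blk 8, set 0) → MISS  vc=[12, 4]
8: 0xdb (blk 13, set 1) → L1-HIT  vc=[12, 4]
9: 0xcc (blk 12, set 0) → VC-HIT  vc=[8, 4]

MISSES = 4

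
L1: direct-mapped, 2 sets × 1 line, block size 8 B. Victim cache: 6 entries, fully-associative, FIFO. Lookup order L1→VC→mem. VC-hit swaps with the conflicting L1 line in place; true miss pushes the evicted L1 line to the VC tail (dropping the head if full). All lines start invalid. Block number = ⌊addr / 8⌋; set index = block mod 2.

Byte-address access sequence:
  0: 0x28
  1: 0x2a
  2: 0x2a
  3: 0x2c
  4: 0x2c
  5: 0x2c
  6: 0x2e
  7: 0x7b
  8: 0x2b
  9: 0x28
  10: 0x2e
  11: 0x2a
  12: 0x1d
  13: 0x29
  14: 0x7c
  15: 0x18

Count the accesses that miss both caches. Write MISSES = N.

MISSES = 3

#0 0x28→b5/s1 MISS; vc=[]
#1 0x2a→b5/s1 L1-HIT; vc=[]
#2 0x2a→b5/s1 L1-HIT; vc=[]
#3 0x2c→b5/s1 L1-HIT; vc=[]
#4 0x2c→b5/s1 L1-HIT; vc=[]
#5 0x2c→b5/s1 L1-HIT; vc=[]
#6 0x2e→b5/s1 L1-HIT; vc=[]
#7 0x7b→b15/s1 MISS; vc=[5]
#8 0x2b→b5/s1 VC-HIT; vc=[15]
#9 0x28→b5/s1 L1-HIT; vc=[15]
#10 0x2e→b5/s1 L1-HIT; vc=[15]
#11 0x2a→b5/s1 L1-HIT; vc=[15]
#12 0x1d→b3/s1 MISS; vc=[15,5]
#13 0x29→b5/s1 VC-HIT; vc=[15,3]
#14 0x7c→b15/s1 VC-HIT; vc=[5,3]
#15 0x18→b3/s1 VC-HIT; vc=[5,15]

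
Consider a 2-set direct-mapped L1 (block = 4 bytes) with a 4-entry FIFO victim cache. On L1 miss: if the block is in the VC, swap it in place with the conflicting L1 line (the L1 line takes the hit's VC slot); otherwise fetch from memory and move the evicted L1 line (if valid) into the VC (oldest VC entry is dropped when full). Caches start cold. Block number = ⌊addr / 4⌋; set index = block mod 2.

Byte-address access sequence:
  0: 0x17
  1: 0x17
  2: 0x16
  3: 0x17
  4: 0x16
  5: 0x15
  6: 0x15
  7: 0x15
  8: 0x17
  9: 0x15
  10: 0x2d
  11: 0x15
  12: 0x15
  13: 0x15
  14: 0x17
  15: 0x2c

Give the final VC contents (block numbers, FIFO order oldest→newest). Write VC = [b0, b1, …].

VC = [5]

  [0] addr=0x17 blk=5 s=1: MISS | VC []
  [1] addr=0x17 blk=5 s=1: L1-HIT | VC []
  [2] addr=0x16 blk=5 s=1: L1-HIT | VC []
  [3] addr=0x17 blk=5 s=1: L1-HIT | VC []
  [4] addr=0x16 blk=5 s=1: L1-HIT | VC []
  [5] addr=0x15 blk=5 s=1: L1-HIT | VC []
  [6] addr=0x15 blk=5 s=1: L1-HIT | VC []
  [7] addr=0x15 blk=5 s=1: L1-HIT | VC []
  [8] addr=0x17 blk=5 s=1: L1-HIT | VC []
  [9] addr=0x15 blk=5 s=1: L1-HIT | VC []
  [10] addr=0x2d blk=11 s=1: MISS | VC [5]
  [11] addr=0x15 blk=5 s=1: VC-HIT | VC [11]
  [12] addr=0x15 blk=5 s=1: L1-HIT | VC [11]
  [13] addr=0x15 blk=5 s=1: L1-HIT | VC [11]
  [14] addr=0x17 blk=5 s=1: L1-HIT | VC [11]
  [15] addr=0x2c blk=11 s=1: VC-HIT | VC [5]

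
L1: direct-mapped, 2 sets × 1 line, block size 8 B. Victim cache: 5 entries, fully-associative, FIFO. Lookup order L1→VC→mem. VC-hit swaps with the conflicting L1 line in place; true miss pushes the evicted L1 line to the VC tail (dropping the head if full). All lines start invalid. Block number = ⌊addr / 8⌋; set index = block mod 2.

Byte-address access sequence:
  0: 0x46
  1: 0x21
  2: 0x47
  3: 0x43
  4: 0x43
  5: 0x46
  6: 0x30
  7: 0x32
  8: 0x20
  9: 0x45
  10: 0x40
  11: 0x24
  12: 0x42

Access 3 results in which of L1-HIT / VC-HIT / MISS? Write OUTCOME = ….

OUTCOME = L1-HIT

#0 0x46→b8/s0 MISS; vc=[]
#1 0x21→b4/s0 MISS; vc=[8]
#2 0x47→b8/s0 VC-HIT; vc=[4]
#3 0x43→b8/s0 L1-HIT; vc=[4]
#4 0x43→b8/s0 L1-HIT; vc=[4]
#5 0x46→b8/s0 L1-HIT; vc=[4]
#6 0x30→b6/s0 MISS; vc=[4,8]
#7 0x32→b6/s0 L1-HIT; vc=[4,8]
#8 0x20→b4/s0 VC-HIT; vc=[6,8]
#9 0x45→b8/s0 VC-HIT; vc=[6,4]
#10 0x40→b8/s0 L1-HIT; vc=[6,4]
#11 0x24→b4/s0 VC-HIT; vc=[6,8]
#12 0x42→b8/s0 VC-HIT; vc=[6,4]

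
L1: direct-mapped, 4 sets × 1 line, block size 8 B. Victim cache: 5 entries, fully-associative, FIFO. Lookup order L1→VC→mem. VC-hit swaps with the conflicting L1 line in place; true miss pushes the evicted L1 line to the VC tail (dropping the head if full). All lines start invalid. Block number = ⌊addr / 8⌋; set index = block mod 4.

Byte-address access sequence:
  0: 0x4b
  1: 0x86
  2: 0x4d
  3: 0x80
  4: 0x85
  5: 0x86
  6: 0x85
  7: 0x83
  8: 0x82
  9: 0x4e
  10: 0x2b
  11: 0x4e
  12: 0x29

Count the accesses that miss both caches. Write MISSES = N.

  [0] addr=0x4b blk=9 s=1: MISS | VC []
  [1] addr=0x86 blk=16 s=0: MISS | VC []
  [2] addr=0x4d blk=9 s=1: L1-HIT | VC []
  [3] addr=0x80 blk=16 s=0: L1-HIT | VC []
  [4] addr=0x85 blk=16 s=0: L1-HIT | VC []
  [5] addr=0x86 blk=16 s=0: L1-HIT | VC []
  [6] addr=0x85 blk=16 s=0: L1-HIT | VC []
  [7] addr=0x83 blk=16 s=0: L1-HIT | VC []
  [8] addr=0x82 blk=16 s=0: L1-HIT | VC []
  [9] addr=0x4e blk=9 s=1: L1-HIT | VC []
  [10] addr=0x2b blk=5 s=1: MISS | VC [9]
  [11] addr=0x4e blk=9 s=1: VC-HIT | VC [5]
  [12] addr=0x29 blk=5 s=1: VC-HIT | VC [9]

MISSES = 3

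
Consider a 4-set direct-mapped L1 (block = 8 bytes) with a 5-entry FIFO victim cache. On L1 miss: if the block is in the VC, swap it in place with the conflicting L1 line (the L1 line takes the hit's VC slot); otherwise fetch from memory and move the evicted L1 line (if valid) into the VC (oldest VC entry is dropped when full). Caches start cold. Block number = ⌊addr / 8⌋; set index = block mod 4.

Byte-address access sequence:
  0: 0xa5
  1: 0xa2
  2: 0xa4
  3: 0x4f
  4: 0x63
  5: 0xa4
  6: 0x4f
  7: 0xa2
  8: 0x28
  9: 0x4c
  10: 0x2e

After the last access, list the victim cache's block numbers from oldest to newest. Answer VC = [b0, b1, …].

#0 0xa5→b20/s0 MISS; vc=[]
#1 0xa2→b20/s0 L1-HIT; vc=[]
#2 0xa4→b20/s0 L1-HIT; vc=[]
#3 0x4f→b9/s1 MISS; vc=[]
#4 0x63→b12/s0 MISS; vc=[20]
#5 0xa4→b20/s0 VC-HIT; vc=[12]
#6 0x4f→b9/s1 L1-HIT; vc=[12]
#7 0xa2→b20/s0 L1-HIT; vc=[12]
#8 0x28→b5/s1 MISS; vc=[12,9]
#9 0x4c→b9/s1 VC-HIT; vc=[12,5]
#10 0x2e→b5/s1 VC-HIT; vc=[12,9]

VC = [12, 9]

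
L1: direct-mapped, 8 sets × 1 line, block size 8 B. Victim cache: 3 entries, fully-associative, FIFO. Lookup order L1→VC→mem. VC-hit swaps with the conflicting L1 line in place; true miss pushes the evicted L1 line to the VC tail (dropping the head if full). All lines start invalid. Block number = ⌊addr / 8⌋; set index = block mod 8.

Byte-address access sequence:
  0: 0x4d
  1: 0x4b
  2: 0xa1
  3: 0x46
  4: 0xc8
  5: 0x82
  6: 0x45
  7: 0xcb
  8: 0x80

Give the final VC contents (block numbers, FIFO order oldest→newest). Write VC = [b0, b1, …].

#0 0x4d→b9/s1 MISS; vc=[]
#1 0x4b→b9/s1 L1-HIT; vc=[]
#2 0xa1→b20/s4 MISS; vc=[]
#3 0x46→b8/s0 MISS; vc=[]
#4 0xc8→b25/s1 MISS; vc=[9]
#5 0x82→b16/s0 MISS; vc=[9,8]
#6 0x45→b8/s0 VC-HIT; vc=[9,16]
#7 0xcb→b25/s1 L1-HIT; vc=[9,16]
#8 0x80→b16/s0 VC-HIT; vc=[9,8]

VC = [9, 8]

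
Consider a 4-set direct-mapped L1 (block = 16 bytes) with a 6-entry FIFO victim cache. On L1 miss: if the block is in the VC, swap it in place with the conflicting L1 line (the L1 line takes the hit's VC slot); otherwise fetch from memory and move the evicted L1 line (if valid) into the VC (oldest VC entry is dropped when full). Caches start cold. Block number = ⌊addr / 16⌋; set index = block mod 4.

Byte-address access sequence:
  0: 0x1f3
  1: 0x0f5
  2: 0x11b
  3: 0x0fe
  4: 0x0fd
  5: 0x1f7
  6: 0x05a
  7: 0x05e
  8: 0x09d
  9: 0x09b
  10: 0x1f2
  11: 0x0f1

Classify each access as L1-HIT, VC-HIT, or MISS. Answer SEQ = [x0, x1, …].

#0 0x1f3→b31/s3 MISS; vc=[]
#1 0xf5→b15/s3 MISS; vc=[31]
#2 0x11b→b17/s1 MISS; vc=[31]
#3 0xfe→b15/s3 L1-HIT; vc=[31]
#4 0xfd→b15/s3 L1-HIT; vc=[31]
#5 0x1f7→b31/s3 VC-HIT; vc=[15]
#6 0x5a→b5/s1 MISS; vc=[15,17]
#7 0x5e→b5/s1 L1-HIT; vc=[15,17]
#8 0x9d→b9/s1 MISS; vc=[15,17,5]
#9 0x9b→b9/s1 L1-HIT; vc=[15,17,5]
#10 0x1f2→b31/s3 L1-HIT; vc=[15,17,5]
#11 0xf1→b15/s3 VC-HIT; vc=[31,17,5]

SEQ = [MISS, MISS, MISS, L1-HIT, L1-HIT, VC-HIT, MISS, L1-HIT, MISS, L1-HIT, L1-HIT, VC-HIT]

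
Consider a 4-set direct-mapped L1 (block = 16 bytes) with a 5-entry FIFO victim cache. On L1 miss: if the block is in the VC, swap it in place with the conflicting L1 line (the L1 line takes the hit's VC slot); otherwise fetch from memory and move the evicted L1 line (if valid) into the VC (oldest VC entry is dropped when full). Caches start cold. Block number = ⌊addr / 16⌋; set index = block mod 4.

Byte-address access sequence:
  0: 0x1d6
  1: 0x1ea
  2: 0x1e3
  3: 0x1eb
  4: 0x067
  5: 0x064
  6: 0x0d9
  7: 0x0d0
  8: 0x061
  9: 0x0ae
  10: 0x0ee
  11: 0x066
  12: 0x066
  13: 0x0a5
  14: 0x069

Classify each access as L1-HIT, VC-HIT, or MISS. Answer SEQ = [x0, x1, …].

#0 0x1d6→b29/s1 MISS; vc=[]
#1 0x1ea→b30/s2 MISS; vc=[]
#2 0x1e3→b30/s2 L1-HIT; vc=[]
#3 0x1eb→b30/s2 L1-HIT; vc=[]
#4 0x67→b6/s2 MISS; vc=[30]
#5 0x64→b6/s2 L1-HIT; vc=[30]
#6 0xd9→b13/s1 MISS; vc=[30,29]
#7 0xd0→b13/s1 L1-HIT; vc=[30,29]
#8 0x61→b6/s2 L1-HIT; vc=[30,29]
#9 0xae→b10/s2 MISS; vc=[30,29,6]
#10 0xee→b14/s2 MISS; vc=[30,29,6,10]
#11 0x66→b6/s2 VC-HIT; vc=[30,29,14,10]
#12 0x66→b6/s2 L1-HIT; vc=[30,29,14,10]
#13 0xa5→b10/s2 VC-HIT; vc=[30,29,14,6]
#14 0x69→b6/s2 VC-HIT; vc=[30,29,14,10]

SEQ = [MISS, MISS, L1-HIT, L1-HIT, MISS, L1-HIT, MISS, L1-HIT, L1-HIT, MISS, MISS, VC-HIT, L1-HIT, VC-HIT, VC-HIT]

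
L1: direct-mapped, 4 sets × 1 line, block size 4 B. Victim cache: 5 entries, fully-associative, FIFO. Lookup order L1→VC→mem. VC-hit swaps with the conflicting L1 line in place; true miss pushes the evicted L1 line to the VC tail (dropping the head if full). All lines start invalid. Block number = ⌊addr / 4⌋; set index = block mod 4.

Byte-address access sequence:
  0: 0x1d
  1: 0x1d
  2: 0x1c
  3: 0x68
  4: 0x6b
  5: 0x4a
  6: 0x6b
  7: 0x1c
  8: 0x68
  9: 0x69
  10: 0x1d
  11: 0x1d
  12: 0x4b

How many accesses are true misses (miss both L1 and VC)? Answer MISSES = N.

MISSES = 3

0: 0x1d (blk 7, set 3) → MISS  vc=[]
1: 0x1d (blk 7, set 3) → L1-HIT  vc=[]
2: 0x1c (blk 7, set 3) → L1-HIT  vc=[]
3: 0x68 (blk 26, set 2) → MISS  vc=[]
4: 0x6b (blk 26, set 2) → L1-HIT  vc=[]
5: 0x4a (blk 18, set 2) → MISS  vc=[26]
6: 0x6b (blk 26, set 2) → VC-HIT  vc=[18]
7: 0x1c (blk 7, set 3) → L1-HIT  vc=[18]
8: 0x68 (blk 26, set 2) → L1-HIT  vc=[18]
9: 0x69 (blk 26, set 2) → L1-HIT  vc=[18]
10: 0x1d (blk 7, set 3) → L1-HIT  vc=[18]
11: 0x1d (blk 7, set 3) → L1-HIT  vc=[18]
12: 0x4b (blk 18, set 2) → VC-HIT  vc=[26]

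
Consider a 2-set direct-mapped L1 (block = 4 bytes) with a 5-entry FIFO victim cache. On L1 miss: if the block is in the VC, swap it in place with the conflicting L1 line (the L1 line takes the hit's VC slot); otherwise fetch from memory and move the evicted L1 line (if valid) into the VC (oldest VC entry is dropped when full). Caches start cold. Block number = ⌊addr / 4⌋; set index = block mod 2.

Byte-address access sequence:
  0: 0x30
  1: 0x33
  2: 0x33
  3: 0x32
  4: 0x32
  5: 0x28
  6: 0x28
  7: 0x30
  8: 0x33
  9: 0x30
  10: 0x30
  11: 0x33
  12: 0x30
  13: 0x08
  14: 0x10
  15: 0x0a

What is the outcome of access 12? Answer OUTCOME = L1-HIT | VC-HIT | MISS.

OUTCOME = L1-HIT

#0 0x30→b12/s0 MISS; vc=[]
#1 0x33→b12/s0 L1-HIT; vc=[]
#2 0x33→b12/s0 L1-HIT; vc=[]
#3 0x32→b12/s0 L1-HIT; vc=[]
#4 0x32→b12/s0 L1-HIT; vc=[]
#5 0x28→b10/s0 MISS; vc=[12]
#6 0x28→b10/s0 L1-HIT; vc=[12]
#7 0x30→b12/s0 VC-HIT; vc=[10]
#8 0x33→b12/s0 L1-HIT; vc=[10]
#9 0x30→b12/s0 L1-HIT; vc=[10]
#10 0x30→b12/s0 L1-HIT; vc=[10]
#11 0x33→b12/s0 L1-HIT; vc=[10]
#12 0x30→b12/s0 L1-HIT; vc=[10]
#13 0x8→b2/s0 MISS; vc=[10,12]
#14 0x10→b4/s0 MISS; vc=[10,12,2]
#15 0xa→b2/s0 VC-HIT; vc=[10,12,4]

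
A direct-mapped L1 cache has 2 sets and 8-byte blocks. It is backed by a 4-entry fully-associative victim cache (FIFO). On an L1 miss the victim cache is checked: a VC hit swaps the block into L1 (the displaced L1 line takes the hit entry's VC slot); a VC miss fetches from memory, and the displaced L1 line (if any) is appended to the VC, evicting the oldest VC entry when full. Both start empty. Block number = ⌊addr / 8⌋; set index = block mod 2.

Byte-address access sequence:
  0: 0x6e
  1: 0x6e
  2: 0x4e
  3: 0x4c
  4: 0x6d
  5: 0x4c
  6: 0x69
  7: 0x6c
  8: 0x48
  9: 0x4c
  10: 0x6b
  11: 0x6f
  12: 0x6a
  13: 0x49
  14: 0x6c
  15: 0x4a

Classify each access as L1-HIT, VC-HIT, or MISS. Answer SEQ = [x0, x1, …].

SEQ = [MISS, L1-HIT, MISS, L1-HIT, VC-HIT, VC-HIT, VC-HIT, L1-HIT, VC-HIT, L1-HIT, VC-HIT, L1-HIT, L1-HIT, VC-HIT, VC-HIT, VC-HIT]

#0 0x6e→b13/s1 MISS; vc=[]
#1 0x6e→b13/s1 L1-HIT; vc=[]
#2 0x4e→b9/s1 MISS; vc=[13]
#3 0x4c→b9/s1 L1-HIT; vc=[13]
#4 0x6d→b13/s1 VC-HIT; vc=[9]
#5 0x4c→b9/s1 VC-HIT; vc=[13]
#6 0x69→b13/s1 VC-HIT; vc=[9]
#7 0x6c→b13/s1 L1-HIT; vc=[9]
#8 0x48→b9/s1 VC-HIT; vc=[13]
#9 0x4c→b9/s1 L1-HIT; vc=[13]
#10 0x6b→b13/s1 VC-HIT; vc=[9]
#11 0x6f→b13/s1 L1-HIT; vc=[9]
#12 0x6a→b13/s1 L1-HIT; vc=[9]
#13 0x49→b9/s1 VC-HIT; vc=[13]
#14 0x6c→b13/s1 VC-HIT; vc=[9]
#15 0x4a→b9/s1 VC-HIT; vc=[13]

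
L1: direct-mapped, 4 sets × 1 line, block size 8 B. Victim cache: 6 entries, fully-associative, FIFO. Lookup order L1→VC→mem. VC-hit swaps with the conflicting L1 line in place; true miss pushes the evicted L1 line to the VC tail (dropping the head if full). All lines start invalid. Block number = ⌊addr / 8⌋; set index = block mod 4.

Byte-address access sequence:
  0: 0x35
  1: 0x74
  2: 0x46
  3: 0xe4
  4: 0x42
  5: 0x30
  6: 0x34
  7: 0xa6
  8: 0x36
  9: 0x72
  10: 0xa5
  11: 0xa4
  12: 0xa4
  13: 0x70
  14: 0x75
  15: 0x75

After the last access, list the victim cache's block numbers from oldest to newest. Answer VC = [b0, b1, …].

0: 0x35 (blk 6, set 2) → MISS  vc=[]
1: 0x74 (blk 14, set 2) → MISS  vc=[6]
2: 0x46 (blk 8, set 0) → MISS  vc=[6]
3: 0xe4 (blk 28, set 0) → MISS  vc=[6, 8]
4: 0x42 (blk 8, set 0) → VC-HIT  vc=[6, 28]
5: 0x30 (blk 6, set 2) → VC-HIT  vc=[14, 28]
6: 0x34 (blk 6, set 2) → L1-HIT  vc=[14, 28]
7: 0xa6 (blk 20, set 0) → MISS  vc=[14, 28, 8]
8: 0x36 (blk 6, set 2) → L1-HIT  vc=[14, 28, 8]
9: 0x72 (blk 14, set 2) → VC-HIT  vc=[6, 28, 8]
10: 0xa5 (blk 20, set 0) → L1-HIT  vc=[6, 28, 8]
11: 0xa4 (blk 20, set 0) → L1-HIT  vc=[6, 28, 8]
12: 0xa4 (blk 20, set 0) → L1-HIT  vc=[6, 28, 8]
13: 0x70 (blk 14, set 2) → L1-HIT  vc=[6, 28, 8]
14: 0x75 (blk 14, set 2) → L1-HIT  vc=[6, 28, 8]
15: 0x75 (blk 14, set 2) → L1-HIT  vc=[6, 28, 8]

VC = [6, 28, 8]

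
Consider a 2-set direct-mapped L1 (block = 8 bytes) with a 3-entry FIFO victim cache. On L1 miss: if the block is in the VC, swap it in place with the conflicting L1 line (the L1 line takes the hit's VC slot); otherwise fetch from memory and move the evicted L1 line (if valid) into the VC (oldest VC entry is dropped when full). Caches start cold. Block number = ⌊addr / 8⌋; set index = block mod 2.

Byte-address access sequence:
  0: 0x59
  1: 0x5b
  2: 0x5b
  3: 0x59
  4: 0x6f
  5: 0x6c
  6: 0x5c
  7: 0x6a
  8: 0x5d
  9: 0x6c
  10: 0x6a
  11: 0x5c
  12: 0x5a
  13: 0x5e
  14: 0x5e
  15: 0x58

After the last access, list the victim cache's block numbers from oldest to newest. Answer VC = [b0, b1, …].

0: 0x59 (blk 11, set 1) → MISS  vc=[]
1: 0x5b (blk 11, set 1) → L1-HIT  vc=[]
2: 0x5b (blk 11, set 1) → L1-HIT  vc=[]
3: 0x59 (blk 11, set 1) → L1-HIT  vc=[]
4: 0x6f (blk 13, set 1) → MISS  vc=[11]
5: 0x6c (blk 13, set 1) → L1-HIT  vc=[11]
6: 0x5c (blk 11, set 1) → VC-HIT  vc=[13]
7: 0x6a (blk 13, set 1) → VC-HIT  vc=[11]
8: 0x5d (blk 11, set 1) → VC-HIT  vc=[13]
9: 0x6c (blk 13, set 1) → VC-HIT  vc=[11]
10: 0x6a (blk 13, set 1) → L1-HIT  vc=[11]
11: 0x5c (blk 11, set 1) → VC-HIT  vc=[13]
12: 0x5a (blk 11, set 1) → L1-HIT  vc=[13]
13: 0x5e (blk 11, set 1) → L1-HIT  vc=[13]
14: 0x5e (blk 11, set 1) → L1-HIT  vc=[13]
15: 0x58 (blk 11, set 1) → L1-HIT  vc=[13]

VC = [13]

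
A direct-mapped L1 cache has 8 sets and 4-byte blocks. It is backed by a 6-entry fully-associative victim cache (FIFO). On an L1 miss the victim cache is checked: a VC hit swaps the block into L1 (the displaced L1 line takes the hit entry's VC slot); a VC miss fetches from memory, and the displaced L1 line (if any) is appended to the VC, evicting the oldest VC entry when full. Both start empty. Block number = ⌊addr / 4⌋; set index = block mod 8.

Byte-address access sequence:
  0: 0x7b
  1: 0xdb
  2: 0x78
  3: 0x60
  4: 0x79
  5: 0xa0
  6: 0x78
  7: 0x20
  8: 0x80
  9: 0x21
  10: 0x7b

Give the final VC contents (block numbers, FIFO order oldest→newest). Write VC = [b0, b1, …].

  [0] addr=0x7b blk=30 s=6: MISS | VC []
  [1] addr=0xdb blk=54 s=6: MISS | VC [30]
  [2] addr=0x78 blk=30 s=6: VC-HIT | VC [54]
  [3] addr=0x60 blk=24 s=0: MISS | VC [54]
  [4] addr=0x79 blk=30 s=6: L1-HIT | VC [54]
  [5] addr=0xa0 blk=40 s=0: MISS | VC [54, 24]
  [6] addr=0x78 blk=30 s=6: L1-HIT | VC [54, 24]
  [7] addr=0x20 blk=8 s=0: MISS | VC [54, 24, 40]
  [8] addr=0x80 blk=32 s=0: MISS | VC [54, 24, 40, 8]
  [9] addr=0x21 blk=8 s=0: VC-HIT | VC [54, 24, 40, 32]
  [10] addr=0x7b blk=30 s=6: L1-HIT | VC [54, 24, 40, 32]

VC = [54, 24, 40, 32]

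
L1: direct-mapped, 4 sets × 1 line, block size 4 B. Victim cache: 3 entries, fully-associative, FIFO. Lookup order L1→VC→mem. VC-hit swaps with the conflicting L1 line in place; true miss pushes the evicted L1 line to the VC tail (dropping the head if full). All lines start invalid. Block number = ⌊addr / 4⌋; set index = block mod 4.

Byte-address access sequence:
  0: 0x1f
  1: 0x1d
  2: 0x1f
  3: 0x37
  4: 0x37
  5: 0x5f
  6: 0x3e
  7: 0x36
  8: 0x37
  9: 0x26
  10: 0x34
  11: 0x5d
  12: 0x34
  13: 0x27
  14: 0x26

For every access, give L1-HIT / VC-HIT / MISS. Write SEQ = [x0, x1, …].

  [0] addr=0x1f blk=7 s=3: MISS | VC []
  [1] addr=0x1d blk=7 s=3: L1-HIT | VC []
  [2] addr=0x1f blk=7 s=3: L1-HIT | VC []
  [3] addr=0x37 blk=13 s=1: MISS | VC []
  [4] addr=0x37 blk=13 s=1: L1-HIT | VC []
  [5] addr=0x5f blk=23 s=3: MISS | VC [7]
  [6] addr=0x3e blk=15 s=3: MISS | VC [7, 23]
  [7] addr=0x36 blk=13 s=1: L1-HIT | VC [7, 23]
  [8] addr=0x37 blk=13 s=1: L1-HIT | VC [7, 23]
  [9] addr=0x26 blk=9 s=1: MISS | VC [7, 23, 13]
  [10] addr=0x34 blk=13 s=1: VC-HIT | VC [7, 23, 9]
  [11] addr=0x5d blk=23 s=3: VC-HIT | VC [7, 15, 9]
  [12] addr=0x34 blk=13 s=1: L1-HIT | VC [7, 15, 9]
  [13] addr=0x27 blk=9 s=1: VC-HIT | VC [7, 15, 13]
  [14] addr=0x26 blk=9 s=1: L1-HIT | VC [7, 15, 13]

SEQ = [MISS, L1-HIT, L1-HIT, MISS, L1-HIT, MISS, MISS, L1-HIT, L1-HIT, MISS, VC-HIT, VC-HIT, L1-HIT, VC-HIT, L1-HIT]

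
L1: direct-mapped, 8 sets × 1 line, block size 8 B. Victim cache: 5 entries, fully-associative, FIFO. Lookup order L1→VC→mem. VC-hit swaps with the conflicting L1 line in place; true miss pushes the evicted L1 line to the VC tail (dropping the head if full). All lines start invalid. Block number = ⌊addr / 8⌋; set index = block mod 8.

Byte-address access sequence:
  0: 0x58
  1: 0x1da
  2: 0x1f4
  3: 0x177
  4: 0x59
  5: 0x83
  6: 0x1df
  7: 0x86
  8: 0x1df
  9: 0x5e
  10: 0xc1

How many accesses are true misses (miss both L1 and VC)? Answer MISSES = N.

MISSES = 6

  [0] addr=0x58 blk=11 s=3: MISS | VC []
  [1] addr=0x1da blk=59 s=3: MISS | VC [11]
  [2] addr=0x1f4 blk=62 s=6: MISS | VC [11]
  [3] addr=0x177 blk=46 s=6: MISS | VC [11, 62]
  [4] addr=0x59 blk=11 s=3: VC-HIT | VC [59, 62]
  [5] addr=0x83 blk=16 s=0: MISS | VC [59, 62]
  [6] addr=0x1df blk=59 s=3: VC-HIT | VC [11, 62]
  [7] addr=0x86 blk=16 s=0: L1-HIT | VC [11, 62]
  [8] addr=0x1df blk=59 s=3: L1-HIT | VC [11, 62]
  [9] addr=0x5e blk=11 s=3: VC-HIT | VC [59, 62]
  [10] addr=0xc1 blk=24 s=0: MISS | VC [59, 62, 16]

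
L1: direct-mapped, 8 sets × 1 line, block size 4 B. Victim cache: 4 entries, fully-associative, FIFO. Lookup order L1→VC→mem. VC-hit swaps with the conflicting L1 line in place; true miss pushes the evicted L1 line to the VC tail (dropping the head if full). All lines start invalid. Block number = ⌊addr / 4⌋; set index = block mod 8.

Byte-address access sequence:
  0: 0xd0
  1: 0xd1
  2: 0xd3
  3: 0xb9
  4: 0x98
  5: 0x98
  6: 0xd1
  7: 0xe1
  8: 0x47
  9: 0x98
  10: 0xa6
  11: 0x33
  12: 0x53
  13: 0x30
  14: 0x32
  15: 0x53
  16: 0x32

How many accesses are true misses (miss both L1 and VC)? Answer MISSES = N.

#0 0xd0→b52/s4 MISS; vc=[]
#1 0xd1→b52/s4 L1-HIT; vc=[]
#2 0xd3→b52/s4 L1-HIT; vc=[]
#3 0xb9→b46/s6 MISS; vc=[]
#4 0x98→b38/s6 MISS; vc=[46]
#5 0x98→b38/s6 L1-HIT; vc=[46]
#6 0xd1→b52/s4 L1-HIT; vc=[46]
#7 0xe1→b56/s0 MISS; vc=[46]
#8 0x47→b17/s1 MISS; vc=[46]
#9 0x98→b38/s6 L1-HIT; vc=[46]
#10 0xa6→b41/s1 MISS; vc=[46,17]
#11 0x33→b12/s4 MISS; vc=[46,17,52]
#12 0x53→b20/s4 MISS; vc=[46,17,52,12]
#13 0x30→b12/s4 VC-HIT; vc=[46,17,52,20]
#14 0x32→b12/s4 L1-HIT; vc=[46,17,52,20]
#15 0x53→b20/s4 VC-HIT; vc=[46,17,52,12]
#16 0x32→b12/s4 VC-HIT; vc=[46,17,52,20]

MISSES = 8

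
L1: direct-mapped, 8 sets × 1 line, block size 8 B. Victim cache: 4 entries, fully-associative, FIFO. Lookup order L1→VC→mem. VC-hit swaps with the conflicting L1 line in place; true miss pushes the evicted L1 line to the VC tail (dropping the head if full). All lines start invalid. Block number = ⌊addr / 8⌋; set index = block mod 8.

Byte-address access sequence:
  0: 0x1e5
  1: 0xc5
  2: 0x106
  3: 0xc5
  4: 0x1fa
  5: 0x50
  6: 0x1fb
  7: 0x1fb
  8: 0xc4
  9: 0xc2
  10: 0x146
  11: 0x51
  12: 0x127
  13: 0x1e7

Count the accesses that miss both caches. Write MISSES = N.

MISSES = 7

  [0] addr=0x1e5 blk=60 s=4: MISS | VC []
  [1] addr=0xc5 blk=24 s=0: MISS | VC []
  [2] addr=0x106 blk=32 s=0: MISS | VC [24]
  [3] addr=0xc5 blk=24 s=0: VC-HIT | VC [32]
  [4] addr=0x1fa blk=63 s=7: MISS | VC [32]
  [5] addr=0x50 blk=10 s=2: MISS | VC [32]
  [6] addr=0x1fb blk=63 s=7: L1-HIT | VC [32]
  [7] addr=0x1fb blk=63 s=7: L1-HIT | VC [32]
  [8] addr=0xc4 blk=24 s=0: L1-HIT | VC [32]
  [9] addr=0xc2 blk=24 s=0: L1-HIT | VC [32]
  [10] addr=0x146 blk=40 s=0: MISS | VC [32, 24]
  [11] addr=0x51 blk=10 s=2: L1-HIT | VC [32, 24]
  [12] addr=0x127 blk=36 s=4: MISS | VC [32, 24, 60]
  [13] addr=0x1e7 blk=60 s=4: VC-HIT | VC [32, 24, 36]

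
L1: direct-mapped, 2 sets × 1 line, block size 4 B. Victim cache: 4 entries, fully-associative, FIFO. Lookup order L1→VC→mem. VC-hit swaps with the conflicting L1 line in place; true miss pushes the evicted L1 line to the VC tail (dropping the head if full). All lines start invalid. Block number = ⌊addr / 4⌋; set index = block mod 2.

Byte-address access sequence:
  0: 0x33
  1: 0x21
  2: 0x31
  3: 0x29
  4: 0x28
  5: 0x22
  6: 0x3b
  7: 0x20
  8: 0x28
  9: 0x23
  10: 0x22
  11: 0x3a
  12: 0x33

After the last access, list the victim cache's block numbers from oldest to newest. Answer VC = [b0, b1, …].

VC = [10, 14, 8]

#0 0x33→b12/s0 MISS; vc=[]
#1 0x21→b8/s0 MISS; vc=[12]
#2 0x31→b12/s0 VC-HIT; vc=[8]
#3 0x29→b10/s0 MISS; vc=[8,12]
#4 0x28→b10/s0 L1-HIT; vc=[8,12]
#5 0x22→b8/s0 VC-HIT; vc=[10,12]
#6 0x3b→b14/s0 MISS; vc=[10,12,8]
#7 0x20→b8/s0 VC-HIT; vc=[10,12,14]
#8 0x28→b10/s0 VC-HIT; vc=[8,12,14]
#9 0x23→b8/s0 VC-HIT; vc=[10,12,14]
#10 0x22→b8/s0 L1-HIT; vc=[10,12,14]
#11 0x3a→b14/s0 VC-HIT; vc=[10,12,8]
#12 0x33→b12/s0 VC-HIT; vc=[10,14,8]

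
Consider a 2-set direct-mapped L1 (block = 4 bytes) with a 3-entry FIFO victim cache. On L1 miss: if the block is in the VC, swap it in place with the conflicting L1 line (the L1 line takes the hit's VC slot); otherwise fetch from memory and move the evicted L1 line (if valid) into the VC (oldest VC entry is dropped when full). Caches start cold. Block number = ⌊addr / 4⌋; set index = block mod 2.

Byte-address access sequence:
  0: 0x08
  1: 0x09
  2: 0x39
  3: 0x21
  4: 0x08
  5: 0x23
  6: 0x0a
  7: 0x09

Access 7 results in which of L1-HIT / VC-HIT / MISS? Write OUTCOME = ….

OUTCOME = L1-HIT

#0 0x8→b2/s0 MISS; vc=[]
#1 0x9→b2/s0 L1-HIT; vc=[]
#2 0x39→b14/s0 MISS; vc=[2]
#3 0x21→b8/s0 MISS; vc=[2,14]
#4 0x8→b2/s0 VC-HIT; vc=[8,14]
#5 0x23→b8/s0 VC-HIT; vc=[2,14]
#6 0xa→b2/s0 VC-HIT; vc=[8,14]
#7 0x9→b2/s0 L1-HIT; vc=[8,14]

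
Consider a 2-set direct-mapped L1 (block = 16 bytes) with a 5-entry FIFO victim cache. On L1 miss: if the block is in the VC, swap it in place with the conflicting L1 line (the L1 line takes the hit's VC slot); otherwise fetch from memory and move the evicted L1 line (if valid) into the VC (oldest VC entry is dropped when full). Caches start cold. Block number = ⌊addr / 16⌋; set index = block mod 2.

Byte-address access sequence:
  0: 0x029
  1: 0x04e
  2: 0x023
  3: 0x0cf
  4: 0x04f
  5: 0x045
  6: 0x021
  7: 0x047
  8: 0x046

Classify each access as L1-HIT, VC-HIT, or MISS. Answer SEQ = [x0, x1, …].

SEQ = [MISS, MISS, VC-HIT, MISS, VC-HIT, L1-HIT, VC-HIT, VC-HIT, L1-HIT]

  [0] addr=0x29 blk=2 s=0: MISS | VC []
  [1] addr=0x4e blk=4 s=0: MISS | VC [2]
  [2] addr=0x23 blk=2 s=0: VC-HIT | VC [4]
  [3] addr=0xcf blk=12 s=0: MISS | VC [4, 2]
  [4] addr=0x4f blk=4 s=0: VC-HIT | VC [12, 2]
  [5] addr=0x45 blk=4 s=0: L1-HIT | VC [12, 2]
  [6] addr=0x21 blk=2 s=0: VC-HIT | VC [12, 4]
  [7] addr=0x47 blk=4 s=0: VC-HIT | VC [12, 2]
  [8] addr=0x46 blk=4 s=0: L1-HIT | VC [12, 2]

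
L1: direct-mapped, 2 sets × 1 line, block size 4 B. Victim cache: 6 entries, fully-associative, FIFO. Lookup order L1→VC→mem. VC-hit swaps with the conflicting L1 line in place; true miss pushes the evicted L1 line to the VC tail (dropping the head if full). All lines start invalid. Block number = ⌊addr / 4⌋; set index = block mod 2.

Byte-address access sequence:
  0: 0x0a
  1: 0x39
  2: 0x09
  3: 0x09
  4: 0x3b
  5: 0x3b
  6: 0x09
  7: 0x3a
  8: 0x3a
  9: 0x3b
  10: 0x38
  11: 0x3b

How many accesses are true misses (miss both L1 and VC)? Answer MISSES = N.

MISSES = 2

#0 0xa→b2/s0 MISS; vc=[]
#1 0x39→b14/s0 MISS; vc=[2]
#2 0x9→b2/s0 VC-HIT; vc=[14]
#3 0x9→b2/s0 L1-HIT; vc=[14]
#4 0x3b→b14/s0 VC-HIT; vc=[2]
#5 0x3b→b14/s0 L1-HIT; vc=[2]
#6 0x9→b2/s0 VC-HIT; vc=[14]
#7 0x3a→b14/s0 VC-HIT; vc=[2]
#8 0x3a→b14/s0 L1-HIT; vc=[2]
#9 0x3b→b14/s0 L1-HIT; vc=[2]
#10 0x38→b14/s0 L1-HIT; vc=[2]
#11 0x3b→b14/s0 L1-HIT; vc=[2]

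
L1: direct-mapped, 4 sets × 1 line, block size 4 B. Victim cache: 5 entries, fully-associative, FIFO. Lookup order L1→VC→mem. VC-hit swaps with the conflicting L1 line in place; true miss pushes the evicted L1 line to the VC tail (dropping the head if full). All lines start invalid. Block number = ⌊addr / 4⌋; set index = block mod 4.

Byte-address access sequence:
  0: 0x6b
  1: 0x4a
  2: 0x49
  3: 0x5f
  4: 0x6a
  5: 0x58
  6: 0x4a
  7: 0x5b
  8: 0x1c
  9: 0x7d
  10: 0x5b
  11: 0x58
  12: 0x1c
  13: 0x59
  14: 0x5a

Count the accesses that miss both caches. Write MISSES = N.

#0 0x6b→b26/s2 MISS; vc=[]
#1 0x4a→b18/s2 MISS; vc=[26]
#2 0x49→b18/s2 L1-HIT; vc=[26]
#3 0x5f→b23/s3 MISS; vc=[26]
#4 0x6a→b26/s2 VC-HIT; vc=[18]
#5 0x58→b22/s2 MISS; vc=[18,26]
#6 0x4a→b18/s2 VC-HIT; vc=[22,26]
#7 0x5b→b22/s2 VC-HIT; vc=[18,26]
#8 0x1c→b7/s3 MISS; vc=[18,26,23]
#9 0x7d→b31/s3 MISS; vc=[18,26,23,7]
#10 0x5b→b22/s2 L1-HIT; vc=[18,26,23,7]
#11 0x58→b22/s2 L1-HIT; vc=[18,26,23,7]
#12 0x1c→b7/s3 VC-HIT; vc=[18,26,23,31]
#13 0x59→b22/s2 L1-HIT; vc=[18,26,23,31]
#14 0x5a→b22/s2 L1-HIT; vc=[18,26,23,31]

MISSES = 6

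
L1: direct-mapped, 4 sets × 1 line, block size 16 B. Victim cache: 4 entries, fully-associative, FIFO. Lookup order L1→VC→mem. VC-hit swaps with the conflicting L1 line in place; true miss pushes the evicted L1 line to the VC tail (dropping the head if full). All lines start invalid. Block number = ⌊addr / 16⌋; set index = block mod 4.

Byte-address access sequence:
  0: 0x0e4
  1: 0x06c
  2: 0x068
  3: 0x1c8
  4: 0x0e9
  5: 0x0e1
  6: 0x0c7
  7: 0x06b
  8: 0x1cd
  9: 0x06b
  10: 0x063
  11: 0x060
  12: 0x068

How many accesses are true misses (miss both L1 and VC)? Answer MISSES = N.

#0 0xe4→b14/s2 MISS; vc=[]
#1 0x6c→b6/s2 MISS; vc=[14]
#2 0x68→b6/s2 L1-HIT; vc=[14]
#3 0x1c8→b28/s0 MISS; vc=[14]
#4 0xe9→b14/s2 VC-HIT; vc=[6]
#5 0xe1→b14/s2 L1-HIT; vc=[6]
#6 0xc7→b12/s0 MISS; vc=[6,28]
#7 0x6b→b6/s2 VC-HIT; vc=[14,28]
#8 0x1cd→b28/s0 VC-HIT; vc=[14,12]
#9 0x6b→b6/s2 L1-HIT; vc=[14,12]
#10 0x63→b6/s2 L1-HIT; vc=[14,12]
#11 0x60→b6/s2 L1-HIT; vc=[14,12]
#12 0x68→b6/s2 L1-HIT; vc=[14,12]

MISSES = 4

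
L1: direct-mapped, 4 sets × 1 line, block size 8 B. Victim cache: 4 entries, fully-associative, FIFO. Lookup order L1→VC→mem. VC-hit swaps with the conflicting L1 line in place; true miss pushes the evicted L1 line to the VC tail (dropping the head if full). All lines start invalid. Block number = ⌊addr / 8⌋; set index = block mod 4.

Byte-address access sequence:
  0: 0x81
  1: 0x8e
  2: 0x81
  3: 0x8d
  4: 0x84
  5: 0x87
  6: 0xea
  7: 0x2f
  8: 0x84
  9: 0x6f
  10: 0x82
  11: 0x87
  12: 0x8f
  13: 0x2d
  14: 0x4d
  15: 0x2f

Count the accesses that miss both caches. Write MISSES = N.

0: 0x81 (blk 16, set 0) → MISS  vc=[]
1: 0x8e (blk 17, set 1) → MISS  vc=[]
2: 0x81 (blk 16, set 0) → L1-HIT  vc=[]
3: 0x8d (blk 17, set 1) → L1-HIT  vc=[]
4: 0x84 (blk 16, set 0) → L1-HIT  vc=[]
5: 0x87 (blk 16, set 0) → L1-HIT  vc=[]
6: 0xea (blk 29, set 1) → MISS  vc=[17]
7: 0x2f (blk 5, set 1) → MISS  vc=[17, 29]
8: 0x84 (blk 16, set 0) → L1-HIT  vc=[17, 29]
9: 0x6f (blk 13, set 1) → MISS  vc=[17, 29, 5]
10: 0x82 (blk 16, set 0) → L1-HIT  vc=[17, 29, 5]
11: 0x87 (blk 16, set 0) → L1-HIT  vc=[17, 29, 5]
12: 0x8f (blk 17, set 1) → VC-HIT  vc=[13, 29, 5]
13: 0x2d (blk 5, set 1) → VC-HIT  vc=[13, 29, 17]
14: 0x4d (blk 9, set 1) → MISS  vc=[13, 29, 17, 5]
15: 0x2f (blk 5, set 1) → VC-HIT  vc=[13, 29, 17, 9]

MISSES = 6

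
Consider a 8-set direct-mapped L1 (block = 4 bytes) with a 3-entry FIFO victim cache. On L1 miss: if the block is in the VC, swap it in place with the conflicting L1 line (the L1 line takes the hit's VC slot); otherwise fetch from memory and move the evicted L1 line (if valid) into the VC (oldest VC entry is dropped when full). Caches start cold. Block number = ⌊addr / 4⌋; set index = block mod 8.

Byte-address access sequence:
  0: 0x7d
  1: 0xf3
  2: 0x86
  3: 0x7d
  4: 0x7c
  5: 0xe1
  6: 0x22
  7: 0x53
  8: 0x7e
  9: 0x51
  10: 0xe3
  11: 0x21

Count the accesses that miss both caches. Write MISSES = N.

  [0] addr=0x7d blk=31 s=7: MISS | VC []
  [1] addr=0xf3 blk=60 s=4: MISS | VC []
  [2] addr=0x86 blk=33 s=1: MISS | VC []
  [3] addr=0x7d blk=31 s=7: L1-HIT | VC []
  [4] addr=0x7c blk=31 s=7: L1-HIT | VC []
  [5] addr=0xe1 blk=56 s=0: MISS | VC []
  [6] addr=0x22 blk=8 s=0: MISS | VC [56]
  [7] addr=0x53 blk=20 s=4: MISS | VC [56, 60]
  [8] addr=0x7e blk=31 s=7: L1-HIT | VC [56, 60]
  [9] addr=0x51 blk=20 s=4: L1-HIT | VC [56, 60]
  [10] addr=0xe3 blk=56 s=0: VC-HIT | VC [8, 60]
  [11] addr=0x21 blk=8 s=0: VC-HIT | VC [56, 60]

MISSES = 6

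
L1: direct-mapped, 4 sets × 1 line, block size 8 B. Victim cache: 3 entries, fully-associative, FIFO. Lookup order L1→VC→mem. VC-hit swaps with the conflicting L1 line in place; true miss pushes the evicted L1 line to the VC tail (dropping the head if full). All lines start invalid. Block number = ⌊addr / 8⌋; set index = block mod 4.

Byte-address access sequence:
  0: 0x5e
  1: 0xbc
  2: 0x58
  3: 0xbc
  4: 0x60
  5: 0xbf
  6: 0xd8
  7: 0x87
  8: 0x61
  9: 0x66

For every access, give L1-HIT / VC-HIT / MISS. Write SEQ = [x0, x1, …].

SEQ = [MISS, MISS, VC-HIT, VC-HIT, MISS, L1-HIT, MISS, MISS, VC-HIT, L1-HIT]

  [0] addr=0x5e blk=11 s=3: MISS | VC []
  [1] addr=0xbc blk=23 s=3: MISS | VC [11]
  [2] addr=0x58 blk=11 s=3: VC-HIT | VC [23]
  [3] addr=0xbc blk=23 s=3: VC-HIT | VC [11]
  [4] addr=0x60 blk=12 s=0: MISS | VC [11]
  [5] addr=0xbf blk=23 s=3: L1-HIT | VC [11]
  [6] addr=0xd8 blk=27 s=3: MISS | VC [11, 23]
  [7] addr=0x87 blk=16 s=0: MISS | VC [11, 23, 12]
  [8] addr=0x61 blk=12 s=0: VC-HIT | VC [11, 23, 16]
  [9] addr=0x66 blk=12 s=0: L1-HIT | VC [11, 23, 16]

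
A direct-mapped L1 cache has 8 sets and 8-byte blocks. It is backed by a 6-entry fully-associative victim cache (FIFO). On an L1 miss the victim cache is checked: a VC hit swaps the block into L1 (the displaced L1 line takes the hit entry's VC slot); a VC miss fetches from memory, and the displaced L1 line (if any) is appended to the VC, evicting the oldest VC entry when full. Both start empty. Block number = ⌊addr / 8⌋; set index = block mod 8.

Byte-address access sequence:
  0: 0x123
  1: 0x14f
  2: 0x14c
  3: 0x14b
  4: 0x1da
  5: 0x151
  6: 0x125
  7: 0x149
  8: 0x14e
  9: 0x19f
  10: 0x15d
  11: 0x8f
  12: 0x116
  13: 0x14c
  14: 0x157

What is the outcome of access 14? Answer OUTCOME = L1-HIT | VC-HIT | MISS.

OUTCOME = VC-HIT

#0 0x123→b36/s4 MISS; vc=[]
#1 0x14f→b41/s1 MISS; vc=[]
#2 0x14c→b41/s1 L1-HIT; vc=[]
#3 0x14b→b41/s1 L1-HIT; vc=[]
#4 0x1da→b59/s3 MISS; vc=[]
#5 0x151→b42/s2 MISS; vc=[]
#6 0x125→b36/s4 L1-HIT; vc=[]
#7 0x149→b41/s1 L1-HIT; vc=[]
#8 0x14e→b41/s1 L1-HIT; vc=[]
#9 0x19f→b51/s3 MISS; vc=[59]
#10 0x15d→b43/s3 MISS; vc=[59,51]
#11 0x8f→b17/s1 MISS; vc=[59,51,41]
#12 0x116→b34/s2 MISS; vc=[59,51,41,42]
#13 0x14c→b41/s1 VC-HIT; vc=[59,51,17,42]
#14 0x157→b42/s2 VC-HIT; vc=[59,51,17,34]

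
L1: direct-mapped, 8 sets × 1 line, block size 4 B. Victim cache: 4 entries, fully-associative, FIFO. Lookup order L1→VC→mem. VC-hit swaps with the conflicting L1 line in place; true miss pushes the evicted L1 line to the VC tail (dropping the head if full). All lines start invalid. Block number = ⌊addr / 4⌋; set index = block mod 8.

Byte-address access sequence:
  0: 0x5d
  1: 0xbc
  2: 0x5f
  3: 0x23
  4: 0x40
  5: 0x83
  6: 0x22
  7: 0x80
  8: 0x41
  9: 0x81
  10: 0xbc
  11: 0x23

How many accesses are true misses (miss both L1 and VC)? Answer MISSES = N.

#0 0x5d→b23/s7 MISS; vc=[]
#1 0xbc→b47/s7 MISS; vc=[23]
#2 0x5f→b23/s7 VC-HIT; vc=[47]
#3 0x23→b8/s0 MISS; vc=[47]
#4 0x40→b16/s0 MISS; vc=[47,8]
#5 0x83→b32/s0 MISS; vc=[47,8,16]
#6 0x22→b8/s0 VC-HIT; vc=[47,32,16]
#7 0x80→b32/s0 VC-HIT; vc=[47,8,16]
#8 0x41→b16/s0 VC-HIT; vc=[47,8,32]
#9 0x81→b32/s0 VC-HIT; vc=[47,8,16]
#10 0xbc→b47/s7 VC-HIT; vc=[23,8,16]
#11 0x23→b8/s0 VC-HIT; vc=[23,32,16]

MISSES = 5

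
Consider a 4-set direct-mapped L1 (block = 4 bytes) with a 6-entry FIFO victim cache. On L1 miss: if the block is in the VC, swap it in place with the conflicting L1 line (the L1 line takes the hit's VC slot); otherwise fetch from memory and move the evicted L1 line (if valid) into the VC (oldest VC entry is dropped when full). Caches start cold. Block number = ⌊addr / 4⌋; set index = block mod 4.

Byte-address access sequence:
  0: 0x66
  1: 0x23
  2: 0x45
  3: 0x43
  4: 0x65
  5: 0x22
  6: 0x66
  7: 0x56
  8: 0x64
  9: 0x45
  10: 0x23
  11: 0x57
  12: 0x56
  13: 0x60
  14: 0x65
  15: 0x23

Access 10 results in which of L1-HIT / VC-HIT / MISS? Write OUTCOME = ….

OUTCOME = L1-HIT

  [0] addr=0x66 blk=25 s=1: MISS | VC []
  [1] addr=0x23 blk=8 s=0: MISS | VC []
  [2] addr=0x45 blk=17 s=1: MISS | VC [25]
  [3] addr=0x43 blk=16 s=0: MISS | VC [25, 8]
  [4] addr=0x65 blk=25 s=1: VC-HIT | VC [17, 8]
  [5] addr=0x22 blk=8 s=0: VC-HIT | VC [17, 16]
  [6] addr=0x66 blk=25 s=1: L1-HIT | VC [17, 16]
  [7] addr=0x56 blk=21 s=1: MISS | VC [17, 16, 25]
  [8] addr=0x64 blk=25 s=1: VC-HIT | VC [17, 16, 21]
  [9] addr=0x45 blk=17 s=1: VC-HIT | VC [25, 16, 21]
  [10] addr=0x23 blk=8 s=0: L1-HIT | VC [25, 16, 21]
  [11] addr=0x57 blk=21 s=1: VC-HIT | VC [25, 16, 17]
  [12] addr=0x56 blk=21 s=1: L1-HIT | VC [25, 16, 17]
  [13] addr=0x60 blk=24 s=0: MISS | VC [25, 16, 17, 8]
  [14] addr=0x65 blk=25 s=1: VC-HIT | VC [21, 16, 17, 8]
  [15] addr=0x23 blk=8 s=0: VC-HIT | VC [21, 16, 17, 24]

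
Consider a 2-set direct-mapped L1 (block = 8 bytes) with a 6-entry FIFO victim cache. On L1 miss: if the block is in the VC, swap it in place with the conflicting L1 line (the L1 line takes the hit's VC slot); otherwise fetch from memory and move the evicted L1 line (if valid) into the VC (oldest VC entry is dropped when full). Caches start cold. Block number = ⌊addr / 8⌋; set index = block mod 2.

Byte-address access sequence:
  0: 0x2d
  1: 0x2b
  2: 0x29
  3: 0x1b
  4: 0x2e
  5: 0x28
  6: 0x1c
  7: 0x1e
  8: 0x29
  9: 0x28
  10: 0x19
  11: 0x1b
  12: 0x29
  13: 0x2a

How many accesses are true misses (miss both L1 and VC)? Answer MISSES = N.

MISSES = 2

#0 0x2d→b5/s1 MISS; vc=[]
#1 0x2b→b5/s1 L1-HIT; vc=[]
#2 0x29→b5/s1 L1-HIT; vc=[]
#3 0x1b→b3/s1 MISS; vc=[5]
#4 0x2e→b5/s1 VC-HIT; vc=[3]
#5 0x28→b5/s1 L1-HIT; vc=[3]
#6 0x1c→b3/s1 VC-HIT; vc=[5]
#7 0x1e→b3/s1 L1-HIT; vc=[5]
#8 0x29→b5/s1 VC-HIT; vc=[3]
#9 0x28→b5/s1 L1-HIT; vc=[3]
#10 0x19→b3/s1 VC-HIT; vc=[5]
#11 0x1b→b3/s1 L1-HIT; vc=[5]
#12 0x29→b5/s1 VC-HIT; vc=[3]
#13 0x2a→b5/s1 L1-HIT; vc=[3]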